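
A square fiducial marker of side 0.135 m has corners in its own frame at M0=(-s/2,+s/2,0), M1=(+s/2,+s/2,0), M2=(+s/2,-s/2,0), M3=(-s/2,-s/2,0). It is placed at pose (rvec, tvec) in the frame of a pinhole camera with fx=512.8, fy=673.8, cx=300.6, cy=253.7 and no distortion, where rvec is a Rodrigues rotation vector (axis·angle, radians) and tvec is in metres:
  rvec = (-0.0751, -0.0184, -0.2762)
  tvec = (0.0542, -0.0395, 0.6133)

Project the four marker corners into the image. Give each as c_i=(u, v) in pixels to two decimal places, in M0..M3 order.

Intrinsics K: fx=512.8, fy=673.8, cx=300.6, cy=253.7
Marker side s = 0.135 m; corners in marker frame (Z=0):
  M0 = (-0.0675, +0.0675, 0)
  M1 = (+0.0675, +0.0675, 0)
  M2 = (+0.0675, -0.0675, 0)
  M3 = (-0.0675, -0.0675, 0)
rvec = (-0.0751, -0.0184, -0.2762), |rvec| = θ = 0.28682 rad = 16.434°
Rodrigues: sinθ=0.28290, 1−cosθ=0.04085; R = I + sinθ·[k]× + (1−cosθ)·[k]×²:
    [+0.96195 +0.27311 -0.00785]
    [-0.27174 +0.95932 +0.07660]
    [+0.02845 -0.07155 +0.99703]
t = (0.0542, -0.0395, 0.6133) m
M0: Pc = R·M0+t = (+0.00770, +0.04360, +0.60655); u = 512.8·(+0.00770)/0.60655 + 300.6 = 307.1130, v = 673.8·(+0.04360)/0.60655 + 253.7 = 302.1302
M1: Pc = R·M1+t = (+0.13757, +0.00691, +0.61039); u = 512.8·(+0.13757)/0.61039 + 300.6 = 416.1723, v = 673.8·(+0.00691)/0.61039 + 253.7 = 261.3292
M2: Pc = R·M2+t = (+0.10070, -0.12260, +0.62005); u = 512.8·(+0.10070)/0.62005 + 300.6 = 383.8789, v = 673.8·(-0.12260)/0.62005 + 253.7 = 120.4760
M3: Pc = R·M3+t = (-0.02917, -0.08591, +0.61621); u = 512.8·(-0.02917)/0.61621 + 300.6 = 276.3278, v = 673.8·(-0.08591)/0.61621 + 253.7 = 159.7595

c0=(307.11, 302.13) c1=(416.17, 261.33) c2=(383.88, 120.48) c3=(276.33, 159.76)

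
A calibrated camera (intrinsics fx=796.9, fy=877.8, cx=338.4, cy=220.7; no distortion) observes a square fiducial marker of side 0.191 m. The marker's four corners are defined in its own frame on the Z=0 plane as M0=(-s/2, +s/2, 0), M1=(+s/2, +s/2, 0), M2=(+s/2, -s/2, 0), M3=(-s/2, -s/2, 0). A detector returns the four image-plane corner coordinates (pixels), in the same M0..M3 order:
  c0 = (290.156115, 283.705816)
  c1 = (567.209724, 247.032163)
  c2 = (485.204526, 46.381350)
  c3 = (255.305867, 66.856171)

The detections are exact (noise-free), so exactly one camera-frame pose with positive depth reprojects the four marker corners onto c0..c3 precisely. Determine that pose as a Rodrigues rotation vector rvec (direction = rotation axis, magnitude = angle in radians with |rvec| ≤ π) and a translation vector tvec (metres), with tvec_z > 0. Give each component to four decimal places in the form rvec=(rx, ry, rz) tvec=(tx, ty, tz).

Intrinsics K: fx=796.9, fy=877.8, cx=338.4, cy=220.7
Marker side s = 0.191 m; corners in marker frame (Z=0):
  M0 = (-0.0955, +0.0955, 0)
  M1 = (+0.0955, +0.0955, 0)
  M2 = (+0.0955, -0.0955, 0)
  M3 = (-0.0955, -0.0955, 0)
Detected image corners:
  c0 = (290.156115, 283.705816) px
  c1 = (567.209724, 247.032163) px
  c2 = (485.204526, 46.381350) px
  c3 = (255.305867, 66.856171) px
Planar DLT: solve 8×8 A·h = b for H (H[2,2]=1):
  H  [+1420.60101 -104.42222 +399.78418]
  H  [-102.81194 +925.23474 +150.31626]
  H  [+0.26461 -1.03499 +1.00000]
B = K⁻¹H; ‖b₁‖=1.701068, ‖b₂‖=1.701068; λ = 2/(‖b₁‖+‖b₂‖) = 0.587866, sign → tz>0 ⇒ λ=+0.587866
r₁ = λ·B[:,0] = (+0.98191,-0.10796,+0.15555); r₂ = λ·B[:,1] = (+0.18134,+0.77261,-0.60843)
r₃ = r₁×r₂ = (-0.05449,+0.62564,+0.77821); SVD([r₁ r₂ r₃]) → R = UVᵀ:
  R  [+0.98191 +0.18134 -0.05449]
  R  [-0.10796 +0.77261 +0.62564]
  R  [+0.15555 -0.60843 +0.77821]
t = (+0.04528, -0.04714, +0.58787) m
tr R = 2.532728; θ = arccos((tr R − 1)/2) = 0.697634 rad = 39.971°
axis k = ((R−Rᵀ)₃₂, (R−Rᵀ)₁₃, (R−Rᵀ)₂₁) / (2 sinθ) = (-0.960506, -0.163484, -0.225170)
rvec = θ·k = (-0.670082, -0.114052, -0.157086)

rvec=(-0.6701, -0.1141, -0.1571) tvec=(0.0453, -0.0471, 0.5879)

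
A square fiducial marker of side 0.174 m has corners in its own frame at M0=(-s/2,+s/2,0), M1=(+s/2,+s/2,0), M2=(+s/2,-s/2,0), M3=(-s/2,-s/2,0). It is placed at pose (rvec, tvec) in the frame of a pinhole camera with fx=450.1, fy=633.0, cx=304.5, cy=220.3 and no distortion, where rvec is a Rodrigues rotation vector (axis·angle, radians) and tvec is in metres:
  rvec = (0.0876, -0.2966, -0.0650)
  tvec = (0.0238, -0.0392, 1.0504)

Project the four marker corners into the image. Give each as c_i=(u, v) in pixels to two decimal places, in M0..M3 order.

Intrinsics K: fx=450.1, fy=633.0, cx=304.5, cy=220.3
Marker side s = 0.174 m; corners in marker frame (Z=0):
  M0 = (-0.0870, +0.0870, 0)
  M1 = (+0.0870, +0.0870, 0)
  M2 = (+0.0870, -0.0870, 0)
  M3 = (-0.0870, -0.0870, 0)
rvec = (0.0876, -0.2966, -0.0650), |rvec| = θ = 0.31602 rad = 18.107°
Rodrigues: sinθ=0.31079, 1−cosθ=0.04952; R = I + sinθ·[k]× + (1−cosθ)·[k]×²:
    [+0.95428 +0.05104 -0.29451]
    [-0.07681 +0.99410 -0.07659]
    [+0.28886 +0.09571 +0.95257]
t = (0.0238, -0.0392, 1.0504) m
M0: Pc = R·M0+t = (-0.05478, +0.05397, +1.03360); u = 450.1·(-0.05478)/1.03360 + 304.5 = 280.6440, v = 633.0·(+0.05397)/1.03360 + 220.3 = 253.3519
M1: Pc = R·M1+t = (+0.11126, +0.04060, +1.08386); u = 450.1·(+0.11126)/1.08386 + 304.5 = 350.7049, v = 633.0·(+0.04060)/1.08386 + 220.3 = 244.0140
M2: Pc = R·M2+t = (+0.10238, -0.13237, +1.06720); u = 450.1·(+0.10238)/1.06720 + 304.5 = 347.6803, v = 633.0·(-0.13237)/1.06720 + 220.3 = 141.7869
M3: Pc = R·M3+t = (-0.06366, -0.11900, +1.01694); u = 450.1·(-0.06366)/1.01694 + 304.5 = 276.3226, v = 633.0·(-0.11900)/1.01694 + 220.3 = 146.2251

c0=(280.64, 253.35) c1=(350.70, 244.01) c2=(347.68, 141.79) c3=(276.32, 146.23)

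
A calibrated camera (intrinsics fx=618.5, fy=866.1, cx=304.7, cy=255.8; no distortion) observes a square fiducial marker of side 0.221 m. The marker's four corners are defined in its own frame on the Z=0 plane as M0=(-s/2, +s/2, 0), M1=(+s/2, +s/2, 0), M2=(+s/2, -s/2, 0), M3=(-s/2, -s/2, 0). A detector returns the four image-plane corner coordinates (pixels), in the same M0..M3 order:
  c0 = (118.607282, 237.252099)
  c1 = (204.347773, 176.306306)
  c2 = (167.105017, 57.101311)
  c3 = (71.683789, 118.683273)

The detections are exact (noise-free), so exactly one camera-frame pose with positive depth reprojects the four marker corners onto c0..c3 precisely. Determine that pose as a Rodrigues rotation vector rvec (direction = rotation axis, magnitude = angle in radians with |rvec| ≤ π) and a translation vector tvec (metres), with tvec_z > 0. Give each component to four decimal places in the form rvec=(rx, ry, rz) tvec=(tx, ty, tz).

Intrinsics K: fx=618.5, fy=866.1, cx=304.7, cy=255.8
Marker side s = 0.221 m; corners in marker frame (Z=0):
  M0 = (-0.1105, +0.1105, 0)
  M1 = (+0.1105, +0.1105, 0)
  M2 = (+0.1105, -0.1105, 0)
  M3 = (-0.1105, -0.1105, 0)
Detected image corners:
  c0 = (118.607282, 237.252099) px
  c1 = (204.347773, 176.306306) px
  c2 = (167.105017, 57.101311) px
  c3 = (71.683789, 118.683273) px
Planar DLT: solve 8×8 A·h = b for H (H[2,2]=1):
  H  [+434.39502 +246.05194 +142.27275]
  H  [-250.40296 +596.80337 +149.34382]
  H  [+0.18153 +0.39926 +1.00000]
B = K⁻¹H; ‖b₁‖=0.725308, ‖b₂‖=0.725308; λ = 2/(‖b₁‖+‖b₂‖) = 1.378725, sign → tz>0 ⇒ λ=+1.378725
r₁ = λ·B[:,0] = (+0.84503,-0.47253,+0.25028); r₂ = λ·B[:,1] = (+0.27730,+0.78746,+0.55046)
r₃ = r₁×r₂ = (-0.45719,-0.39576,+0.79646); SVD([r₁ r₂ r₃]) → R = UVᵀ:
  R  [+0.84503 +0.27730 -0.45719]
  R  [-0.47253 +0.78746 -0.39576]
  R  [+0.25028 +0.55046 +0.79646]
t = (-0.36207, -0.16947, +1.37872) m
tr R = 2.428951; θ = arccos((tr R − 1)/2) = 0.774922 rad = 44.400°
axis k = ((R−Rᵀ)₃₂, (R−Rᵀ)₁₃, (R−Rᵀ)₂₁) / (2 sinθ) = (+0.676200, -0.505583, -0.535854)
rvec = θ·k = (+0.524002, -0.391787, -0.415245)

rvec=(0.5240, -0.3918, -0.4152) tvec=(-0.3621, -0.1695, 1.3787)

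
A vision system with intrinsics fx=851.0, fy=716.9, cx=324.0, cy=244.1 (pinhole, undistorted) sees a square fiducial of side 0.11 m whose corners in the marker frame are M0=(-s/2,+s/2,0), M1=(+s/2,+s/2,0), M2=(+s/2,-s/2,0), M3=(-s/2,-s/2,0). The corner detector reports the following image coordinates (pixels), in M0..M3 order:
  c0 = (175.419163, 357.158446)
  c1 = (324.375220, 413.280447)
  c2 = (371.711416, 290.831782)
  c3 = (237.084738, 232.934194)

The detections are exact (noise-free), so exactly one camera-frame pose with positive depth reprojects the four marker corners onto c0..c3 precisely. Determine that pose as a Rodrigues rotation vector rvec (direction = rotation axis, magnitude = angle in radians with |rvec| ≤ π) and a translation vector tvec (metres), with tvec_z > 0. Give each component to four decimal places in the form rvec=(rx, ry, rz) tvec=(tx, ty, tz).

rvec=(-0.3781, -0.3723, 0.4074) tvec=(-0.0296, 0.0622, 0.5744)

Intrinsics K: fx=851.0, fy=716.9, cx=324.0, cy=244.1
Marker side s = 0.11 m; corners in marker frame (Z=0):
  M0 = (-0.0550, +0.0550, 0)
  M1 = (+0.0550, +0.0550, 0)
  M2 = (+0.0550, -0.0550, 0)
  M3 = (-0.0550, -0.0550, 0)
Detected image corners:
  c0 = (175.419163, 357.158446) px
  c1 = (324.375220, 413.280447) px
  c2 = (371.711416, 290.831782) px
  c3 = (237.084738, 232.934194) px
Planar DLT: solve 8×8 A·h = b for H (H[2,2]=1):
  H  [+1417.10848 -698.14266 +280.09222]
  H  [+671.22564 +882.44297 +321.78968]
  H  [+0.47173 -0.73740 +1.00000]
B = K⁻¹H; ‖b₁‖=1.741057, ‖b₂‖=1.741057; λ = 2/(‖b₁‖+‖b₂‖) = 0.574364, sign → tz>0 ⇒ λ=+0.574364
r₁ = λ·B[:,0] = (+0.85329,+0.44552,+0.27094); r₂ = λ·B[:,1] = (-0.30994,+0.85121,-0.42354)
r₃ = r₁×r₂ = (-0.41932,+0.27742,+0.86441); SVD([r₁ r₂ r₃]) → R = UVᵀ:
  R  [+0.85329 -0.30994 -0.41932]
  R  [+0.44552 +0.85121 +0.27742]
  R  [+0.27094 -0.42354 +0.86441]
t = (-0.02963, +0.06224, +0.57436) m
tr R = 2.568907; θ = arccos((tr R − 1)/2) = 0.668982 rad = 38.330°
axis k = ((R−Rᵀ)₃₂, (R−Rᵀ)₁₃, (R−Rᵀ)₂₁) / (2 sinθ) = (-0.565122, -0.556495, +0.609057)
rvec = θ·k = (-0.378056, -0.372285, +0.407448)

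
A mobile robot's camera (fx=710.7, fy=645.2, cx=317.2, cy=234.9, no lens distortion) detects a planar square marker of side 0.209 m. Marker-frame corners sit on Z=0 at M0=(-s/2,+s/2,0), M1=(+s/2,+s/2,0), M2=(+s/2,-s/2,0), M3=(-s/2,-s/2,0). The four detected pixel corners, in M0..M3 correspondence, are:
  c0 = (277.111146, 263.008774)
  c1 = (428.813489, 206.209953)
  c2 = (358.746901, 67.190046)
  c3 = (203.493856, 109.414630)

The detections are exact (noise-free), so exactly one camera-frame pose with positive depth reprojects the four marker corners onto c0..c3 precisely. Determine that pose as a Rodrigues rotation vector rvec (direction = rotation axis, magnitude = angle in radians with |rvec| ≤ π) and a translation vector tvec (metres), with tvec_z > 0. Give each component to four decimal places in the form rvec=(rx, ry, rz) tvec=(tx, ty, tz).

rvec=(-0.1578, -0.3577, -0.3954) tvec=(0.0036, -0.0973, 0.8337)

Intrinsics K: fx=710.7, fy=645.2, cx=317.2, cy=234.9
Marker side s = 0.209 m; corners in marker frame (Z=0):
  M0 = (-0.1045, +0.1045, 0)
  M1 = (+0.1045, +0.1045, 0)
  M2 = (+0.1045, -0.1045, 0)
  M3 = (-0.1045, -0.1045, 0)
Detected image corners:
  c0 = (277.111146, 263.008774) px
  c1 = (428.813489, 206.209953) px
  c2 = (358.746901, 67.190046) px
  c3 = (203.493856, 109.414630) px
Planar DLT: solve 8×8 A·h = b for H (H[2,2]=1):
  H  [+875.12689 +312.58215 +320.23588]
  H  [-164.89309 +682.74921 +159.56597]
  H  [+0.44378 -0.09704 +1.00000]
B = K⁻¹H; ‖b₁‖=1.199431, ‖b₂‖=1.199431; λ = 2/(‖b₁‖+‖b₂‖) = 0.833728, sign → tz>0 ⇒ λ=+0.833728
r₁ = λ·B[:,0] = (+0.86148,-0.34778,+0.36999); r₂ = λ·B[:,1] = (+0.40280,+0.91170,-0.08090)
r₃ = r₁×r₂ = (-0.30919,+0.21873,+0.92550); SVD([r₁ r₂ r₃]) → R = UVᵀ:
  R  [+0.86148 +0.40280 -0.30919]
  R  [-0.34778 +0.91170 +0.21873]
  R  [+0.36999 -0.08090 +0.92550]
t = (+0.00356, -0.09735, +0.83373) m
tr R = 2.698692; θ = arccos((tr R − 1)/2) = 0.556052 rad = 31.859°
axis k = ((R−Rᵀ)₃₂, (R−Rᵀ)₁₃, (R−Rᵀ)₂₁) / (2 sinθ) = (-0.283834, -0.643366, -0.710998)
rvec = θ·k = (-0.157826, -0.357745, -0.395352)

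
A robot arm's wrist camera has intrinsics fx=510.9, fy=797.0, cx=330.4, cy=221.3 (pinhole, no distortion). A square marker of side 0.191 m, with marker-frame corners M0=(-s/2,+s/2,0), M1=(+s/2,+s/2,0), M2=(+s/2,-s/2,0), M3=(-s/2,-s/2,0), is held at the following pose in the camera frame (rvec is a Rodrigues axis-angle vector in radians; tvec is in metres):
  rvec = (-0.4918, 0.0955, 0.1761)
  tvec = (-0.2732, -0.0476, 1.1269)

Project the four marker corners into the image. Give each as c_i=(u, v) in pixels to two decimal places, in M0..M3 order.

c0=(150.85, 236.81) c1=(235.97, 257.81) c2=(259.23, 141.11) c3=(179.93, 124.19)

Intrinsics K: fx=510.9, fy=797.0, cx=330.4, cy=221.3
Marker side s = 0.191 m; corners in marker frame (Z=0):
  M0 = (-0.0955, +0.0955, 0)
  M1 = (+0.0955, +0.0955, 0)
  M2 = (+0.0955, -0.0955, 0)
  M3 = (-0.0955, -0.0955, 0)
rvec = (-0.4918, 0.0955, 0.1761), |rvec| = θ = 0.53104 rad = 30.426°
Rodrigues: sinθ=0.50643, 1−cosθ=0.13772; R = I + sinθ·[k]× + (1−cosθ)·[k]×²:
    [+0.98040 -0.19088 +0.04878]
    [+0.14500 +0.86674 +0.47722]
    [-0.13337 -0.46080 +0.87743]
t = (-0.2732, -0.0476, 1.1269) m
M0: Pc = R·M0+t = (-0.38506, +0.02133, +1.09563); u = 510.9·(-0.38506)/1.09563 + 330.4 = 150.8453, v = 797.0·(+0.02133)/1.09563 + 221.3 = 236.8130
M1: Pc = R·M1+t = (-0.19780, +0.04902, +1.07016); u = 510.9·(-0.19780)/1.07016 + 330.4 = 235.9688, v = 797.0·(+0.04902)/1.07016 + 221.3 = 257.8085
M2: Pc = R·M2+t = (-0.16134, -0.11653, +1.15817); u = 510.9·(-0.16134)/1.15817 + 330.4 = 259.2272, v = 797.0·(-0.11653)/1.15817 + 221.3 = 141.1123
M3: Pc = R·M3+t = (-0.34860, -0.14422, +1.18364); u = 510.9·(-0.34860)/1.18364 + 330.4 = 179.9327, v = 797.0·(-0.14422)/1.18364 + 221.3 = 124.1894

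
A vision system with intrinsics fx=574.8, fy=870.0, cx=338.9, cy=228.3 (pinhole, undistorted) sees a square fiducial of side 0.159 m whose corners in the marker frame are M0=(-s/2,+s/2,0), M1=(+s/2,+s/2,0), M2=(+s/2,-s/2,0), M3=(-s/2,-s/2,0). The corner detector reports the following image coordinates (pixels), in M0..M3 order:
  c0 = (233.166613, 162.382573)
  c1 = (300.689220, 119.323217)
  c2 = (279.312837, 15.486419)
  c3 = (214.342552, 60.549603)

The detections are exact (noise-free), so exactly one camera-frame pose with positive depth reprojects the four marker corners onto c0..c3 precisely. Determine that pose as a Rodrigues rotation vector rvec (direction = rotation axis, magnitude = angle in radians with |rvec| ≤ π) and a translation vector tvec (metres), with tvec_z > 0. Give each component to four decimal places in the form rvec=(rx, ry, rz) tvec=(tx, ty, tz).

rvec=(-0.1793, 0.2808, -0.3326) tvec=(-0.1732, -0.1927, 1.2041)

Intrinsics K: fx=574.8, fy=870.0, cx=338.9, cy=228.3
Marker side s = 0.159 m; corners in marker frame (Z=0):
  M0 = (-0.0795, +0.0795, 0)
  M1 = (+0.0795, +0.0795, 0)
  M2 = (+0.0795, -0.0795, 0)
  M3 = (-0.0795, -0.0795, 0)
Detected image corners:
  c0 = (233.166613, 162.382573) px
  c1 = (300.689220, 119.323217) px
  c2 = (279.312837, 15.486419) px
  c3 = (214.342552, 60.549603) px
Planar DLT: solve 8×8 A·h = b for H (H[2,2]=1):
  H  [+365.06774 +79.65797 +256.20523]
  H  [-295.12259 +630.42482 +89.04429]
  H  [-0.20033 -0.18153 +1.00000]
B = K⁻¹H; ‖b₁‖=0.830462, ‖b₂‖=0.830462; λ = 2/(‖b₁‖+‖b₂‖) = 1.204150, sign → tz>0 ⇒ λ=+1.204150
r₁ = λ·B[:,0] = (+0.90701,-0.34517,-0.24123); r₂ = λ·B[:,1] = (+0.29575,+0.92992,-0.21859)
r₃ = r₁×r₂ = (+0.29977,+0.12692,+0.94553); SVD([r₁ r₂ r₃]) → R = UVᵀ:
  R  [+0.90701 +0.29575 +0.29977]
  R  [-0.34517 +0.92992 +0.12692]
  R  [-0.24123 -0.21859 +0.94553]
t = (-0.17324, -0.19274, +1.20415) m
tr R = 2.782458; θ = arccos((tr R − 1)/2) = 0.470748 rad = 26.972°
axis k = ((R−Rᵀ)₃₂, (R−Rᵀ)₁₃, (R−Rᵀ)₂₁) / (2 sinθ) = (-0.380886, +0.596405, -0.706560)
rvec = θ·k = (-0.179301, +0.280757, -0.332612)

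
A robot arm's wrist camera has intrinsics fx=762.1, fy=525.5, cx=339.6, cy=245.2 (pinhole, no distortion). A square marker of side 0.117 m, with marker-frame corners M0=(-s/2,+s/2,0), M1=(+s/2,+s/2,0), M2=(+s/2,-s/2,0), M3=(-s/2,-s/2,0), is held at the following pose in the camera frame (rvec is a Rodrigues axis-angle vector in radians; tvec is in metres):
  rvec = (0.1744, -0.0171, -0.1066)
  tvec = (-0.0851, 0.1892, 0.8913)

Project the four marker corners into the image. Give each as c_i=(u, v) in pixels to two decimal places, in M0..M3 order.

Intrinsics K: fx=762.1, fy=525.5, cx=339.6, cy=245.2
Marker side s = 0.117 m; corners in marker frame (Z=0):
  M0 = (-0.0585, +0.0585, 0)
  M1 = (+0.0585, +0.0585, 0)
  M2 = (+0.0585, -0.0585, 0)
  M3 = (-0.0585, -0.0585, 0)
rvec = (0.1744, -0.0171, -0.1066), |rvec| = θ = 0.20511 rad = 11.752°
Rodrigues: sinθ=0.20368, 1−cosθ=0.02096; R = I + sinθ·[k]× + (1−cosθ)·[k]×²:
    [+0.99419 +0.10437 -0.02624]
    [-0.10734 +0.97918 -0.17227]
    [+0.00772 +0.17409 +0.98470]
t = (-0.0851, 0.1892, 0.8913) m
M0: Pc = R·M0+t = (-0.13715, +0.25276, +0.90103); u = 762.1·(-0.13715)/0.90103 + 339.6 = 223.5935, v = 525.5·(+0.25276)/0.90103 + 245.2 = 392.6156
M1: Pc = R·M1+t = (-0.02083, +0.24020, +0.90194); u = 762.1·(-0.02083)/0.90194 + 339.6 = 321.9959, v = 525.5·(+0.24020)/0.90194 + 245.2 = 385.1508
M2: Pc = R·M2+t = (-0.03305, +0.12564, +0.88157); u = 762.1·(-0.03305)/0.88157 + 339.6 = 311.0329, v = 525.5·(+0.12564)/0.88157 + 245.2 = 320.0927
M3: Pc = R·M3+t = (-0.14937, +0.13820, +0.88066); u = 762.1·(-0.14937)/0.88066 + 339.6 = 210.3434, v = 525.5·(+0.13820)/0.88066 + 245.2 = 327.6634

c0=(223.59, 392.62) c1=(322.00, 385.15) c2=(311.03, 320.09) c3=(210.34, 327.66)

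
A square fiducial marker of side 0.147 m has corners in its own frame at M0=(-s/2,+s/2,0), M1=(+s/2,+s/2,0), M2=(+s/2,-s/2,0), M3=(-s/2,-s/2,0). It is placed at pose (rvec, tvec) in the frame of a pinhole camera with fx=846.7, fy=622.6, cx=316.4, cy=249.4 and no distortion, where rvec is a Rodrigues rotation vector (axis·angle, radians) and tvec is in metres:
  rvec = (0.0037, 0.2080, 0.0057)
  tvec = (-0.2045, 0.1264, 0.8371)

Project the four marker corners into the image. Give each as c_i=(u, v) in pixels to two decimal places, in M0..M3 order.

Intrinsics K: fx=846.7, fy=622.6, cx=316.4, cy=249.4
Marker side s = 0.147 m; corners in marker frame (Z=0):
  M0 = (-0.0735, +0.0735, 0)
  M1 = (+0.0735, +0.0735, 0)
  M2 = (+0.0735, -0.0735, 0)
  M3 = (-0.0735, -0.0735, 0)
rvec = (0.0037, 0.2080, 0.0057), |rvec| = θ = 0.20811 rad = 11.924°
Rodrigues: sinθ=0.20661, 1−cosθ=0.02158; R = I + sinθ·[k]× + (1−cosθ)·[k]×²:
    [+0.97843 -0.00528 +0.20651]
    [+0.00604 +0.99998 -0.00308]
    [-0.20649 +0.00426 +0.97844]
t = (-0.2045, 0.1264, 0.8371) m
M0: Pc = R·M0+t = (-0.27680, +0.19945, +0.85259); u = 846.7·(-0.27680)/0.85259 + 316.4 = 41.5101, v = 622.6·(+0.19945)/0.85259 + 249.4 = 395.0504
M1: Pc = R·M1+t = (-0.13297, +0.20034, +0.82224); u = 846.7·(-0.13297)/0.82224 + 316.4 = 179.4705, v = 622.6·(+0.20034)/0.82224 + 249.4 = 401.0999
M2: Pc = R·M2+t = (-0.13220, +0.05335, +0.82161); u = 846.7·(-0.13220)/0.82161 + 316.4 = 180.1653, v = 622.6·(+0.05335)/0.82161 + 249.4 = 289.8244
M3: Pc = R·M3+t = (-0.27603, +0.05246, +0.85196); u = 846.7·(-0.27603)/0.85196 + 316.4 = 42.0785, v = 622.6·(+0.05246)/0.85196 + 249.4 = 287.7351

c0=(41.51, 395.05) c1=(179.47, 401.10) c2=(180.17, 289.82) c3=(42.08, 287.74)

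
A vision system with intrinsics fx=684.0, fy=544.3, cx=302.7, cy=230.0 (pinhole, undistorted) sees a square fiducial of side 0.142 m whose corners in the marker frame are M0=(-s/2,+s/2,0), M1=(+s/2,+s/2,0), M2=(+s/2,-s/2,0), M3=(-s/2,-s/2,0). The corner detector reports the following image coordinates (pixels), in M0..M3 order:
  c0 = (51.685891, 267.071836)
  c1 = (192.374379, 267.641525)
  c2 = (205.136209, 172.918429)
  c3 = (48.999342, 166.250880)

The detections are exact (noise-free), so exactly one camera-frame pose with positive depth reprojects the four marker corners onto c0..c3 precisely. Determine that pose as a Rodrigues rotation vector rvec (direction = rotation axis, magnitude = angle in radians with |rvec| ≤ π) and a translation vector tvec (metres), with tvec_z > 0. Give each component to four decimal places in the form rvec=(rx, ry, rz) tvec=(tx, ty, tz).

rvec=(0.5551, -0.2684, 0.1031) tvec=(-0.1745, -0.0111, 0.6777)

Intrinsics K: fx=684.0, fy=544.3, cx=302.7, cy=230.0
Marker side s = 0.142 m; corners in marker frame (Z=0):
  M0 = (-0.0710, +0.0710, 0)
  M1 = (+0.0710, +0.0710, 0)
  M2 = (+0.0710, -0.0710, 0)
  M3 = (-0.0710, -0.0710, 0)
Detected image corners:
  c0 = (51.685891, 267.071836) px
  c1 = (192.374379, 267.641525) px
  c2 = (205.136209, 172.918429) px
  c3 = (48.999342, 166.250880) px
Planar DLT: solve 8×8 A·h = b for H (H[2,2]=1):
  H  [+1093.53471 +55.97260 +126.58376]
  H  [+114.25936 +851.10623 +221.11632]
  H  [+0.41157 +0.74700 +1.00000]
B = K⁻¹H; ‖b₁‖=1.475614, ‖b₂‖=1.475614; λ = 2/(‖b₁‖+‖b₂‖) = 0.677684, sign → tz>0 ⇒ λ=+0.677684
r₁ = λ·B[:,0] = (+0.96001,+0.02440,+0.27891); r₂ = λ·B[:,1] = (-0.16857,+0.84576,+0.50623)
r₃ = r₁×r₂ = (-0.22354,-0.53300,+0.81605); SVD([r₁ r₂ r₃]) → R = UVᵀ:
  R  [+0.96001 -0.16857 -0.22354]
  R  [+0.02440 +0.84576 -0.53300]
  R  [+0.27891 +0.50623 +0.81605]
t = (-0.17449, -0.01106, +0.67768) m
tr R = 2.621818; θ = arccos((tr R − 1)/2) = 0.625093 rad = 35.815°
axis k = ((R−Rᵀ)₃₂, (R−Rᵀ)₁₃, (R−Rᵀ)₂₁) / (2 sinθ) = (+0.887974, -0.429318, +0.164889)
rvec = θ·k = (+0.555066, -0.268364, +0.103071)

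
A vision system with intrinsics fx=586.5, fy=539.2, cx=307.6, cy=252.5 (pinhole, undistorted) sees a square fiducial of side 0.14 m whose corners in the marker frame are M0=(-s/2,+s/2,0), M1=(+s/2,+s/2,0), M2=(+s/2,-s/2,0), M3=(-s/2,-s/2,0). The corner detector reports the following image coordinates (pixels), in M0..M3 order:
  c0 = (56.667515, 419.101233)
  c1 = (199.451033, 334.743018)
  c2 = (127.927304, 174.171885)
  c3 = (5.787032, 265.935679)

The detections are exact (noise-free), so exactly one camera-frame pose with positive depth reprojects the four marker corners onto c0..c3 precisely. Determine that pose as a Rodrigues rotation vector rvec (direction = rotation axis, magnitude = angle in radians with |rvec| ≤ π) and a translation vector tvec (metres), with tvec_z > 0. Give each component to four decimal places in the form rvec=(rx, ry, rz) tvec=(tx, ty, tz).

rvec=(-0.2372, 0.4130, -0.5136) tvec=(-0.1545, 0.0345, 0.4210)

Intrinsics K: fx=586.5, fy=539.2, cx=307.6, cy=252.5
Marker side s = 0.14 m; corners in marker frame (Z=0):
  M0 = (-0.0700, +0.0700, 0)
  M1 = (+0.0700, +0.0700, 0)
  M2 = (+0.0700, -0.0700, 0)
  M3 = (-0.0700, -0.0700, 0)
Detected image corners:
  c0 = (56.667515, 419.101233) px
  c1 = (199.451033, 334.743018) px
  c2 = (127.927304, 174.171885) px
  c3 = (5.787032, 265.935679) px
Planar DLT: solve 8×8 A·h = b for H (H[2,2]=1):
  H  [+867.77967 +359.12852 +92.28802]
  H  [-858.44544 +892.16623 +296.66882]
  H  [-0.76395 -0.76019 +1.00000]
B = K⁻¹H; ‖b₁‖=2.375406, ‖b₂‖=2.375406; λ = 2/(‖b₁‖+‖b₂‖) = 0.420981, sign → tz>0 ⇒ λ=+0.420981
r₁ = λ·B[:,0] = (+0.79155,-0.51963,-0.32161); r₂ = λ·B[:,1] = (+0.42562,+0.84642,-0.32003)
r₃ = r₁×r₂ = (+0.43851,+0.11643,+0.89115); SVD([r₁ r₂ r₃]) → R = UVᵀ:
  R  [+0.79155 +0.42562 +0.43851]
  R  [-0.51963 +0.84642 +0.11643]
  R  [-0.32161 -0.32003 +0.89115]
t = (-0.15455, +0.03448, +0.42098) m
tr R = 2.529127; θ = arccos((tr R − 1)/2) = 0.700432 rad = 40.132°
axis k = ((R−Rᵀ)₃₂, (R−Rᵀ)₁₃, (R−Rᵀ)₂₁) / (2 sinθ) = (-0.338577, +0.589654, -0.733262)
rvec = θ·k = (-0.237150, +0.413013, -0.513601)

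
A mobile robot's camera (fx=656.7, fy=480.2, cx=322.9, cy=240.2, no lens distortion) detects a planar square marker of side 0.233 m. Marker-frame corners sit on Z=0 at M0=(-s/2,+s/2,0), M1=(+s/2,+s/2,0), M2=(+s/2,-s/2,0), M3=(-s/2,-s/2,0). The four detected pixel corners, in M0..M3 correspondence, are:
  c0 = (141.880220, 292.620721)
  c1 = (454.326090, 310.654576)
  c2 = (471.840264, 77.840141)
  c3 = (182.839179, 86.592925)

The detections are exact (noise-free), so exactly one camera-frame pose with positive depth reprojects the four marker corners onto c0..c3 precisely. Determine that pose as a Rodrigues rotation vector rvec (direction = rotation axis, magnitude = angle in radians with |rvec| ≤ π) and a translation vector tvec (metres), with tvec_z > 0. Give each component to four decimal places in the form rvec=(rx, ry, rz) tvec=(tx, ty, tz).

Intrinsics K: fx=656.7, fy=480.2, cx=322.9, cy=240.2
Marker side s = 0.233 m; corners in marker frame (Z=0):
  M0 = (-0.1165, +0.1165, 0)
  M1 = (+0.1165, +0.1165, 0)
  M2 = (+0.1165, -0.1165, 0)
  M3 = (-0.1165, -0.1165, 0)
Detected image corners:
  c0 = (141.880220, 292.620721) px
  c1 = (454.326090, 310.654576) px
  c2 = (471.840264, 77.840141) px
  c3 = (182.839179, 86.592925) px
Planar DLT: solve 8×8 A·h = b for H (H[2,2]=1):
  H  [+1127.10009 -248.82000 +304.34123]
  H  [-81.65716 +864.42440 +186.87013]
  H  [-0.51581 -0.38474 +1.00000]
B = K⁻¹H; ‖b₁‖=2.038240, ‖b₂‖=2.038240; λ = 2/(‖b₁‖+‖b₂‖) = 0.490619, sign → tz>0 ⇒ λ=+0.490619
r₁ = λ·B[:,0] = (+0.96649,+0.04316,-0.25306); r₂ = λ·B[:,1] = (-0.09308,+0.97760,-0.18876)
r₃ = r₁×r₂ = (+0.23925,+0.20599,+0.94886); SVD([r₁ r₂ r₃]) → R = UVᵀ:
  R  [+0.96649 -0.09308 +0.23925]
  R  [+0.04316 +0.97760 +0.20599]
  R  [-0.25306 -0.18876 +0.94886]
t = (-0.01387, -0.05449, +0.49062) m
tr R = 2.892944; θ = arccos((tr R − 1)/2) = 0.328672 rad = 18.832°
axis k = ((R−Rᵀ)₃₂, (R−Rᵀ)₁₃, (R−Rᵀ)₂₁) / (2 sinθ) = (-0.611480, +0.762600, +0.211028)
rvec = θ·k = (-0.200976, +0.250645, +0.069359)

rvec=(-0.2010, 0.2506, 0.0694) tvec=(-0.0139, -0.0545, 0.4906)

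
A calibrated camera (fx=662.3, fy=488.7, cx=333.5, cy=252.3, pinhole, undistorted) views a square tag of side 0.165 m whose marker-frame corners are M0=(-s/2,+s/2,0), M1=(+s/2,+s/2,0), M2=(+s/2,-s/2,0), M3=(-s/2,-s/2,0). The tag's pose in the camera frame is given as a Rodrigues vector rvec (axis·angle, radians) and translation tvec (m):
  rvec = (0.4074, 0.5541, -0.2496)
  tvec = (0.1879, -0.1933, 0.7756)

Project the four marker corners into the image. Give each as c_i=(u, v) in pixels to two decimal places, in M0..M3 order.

Intrinsics K: fx=662.3, fy=488.7, cx=333.5, cy=252.3
Marker side s = 0.165 m; corners in marker frame (Z=0):
  M0 = (-0.0825, +0.0825, 0)
  M1 = (+0.0825, +0.0825, 0)
  M2 = (+0.0825, -0.0825, 0)
  M3 = (-0.0825, -0.0825, 0)
rvec = (0.4074, 0.5541, -0.2496), |rvec| = θ = 0.73164 rad = 41.920°
Rodrigues: sinθ=0.66809, 1−cosθ=0.25592; R = I + sinθ·[k]× + (1−cosθ)·[k]×²:
    [+0.82343 +0.33584 +0.45736]
    [-0.12000 +0.89086 -0.43813]
    [-0.55459 +0.30589 +0.77386]
t = (0.1879, -0.1933, 0.7756) m
M0: Pc = R·M0+t = (+0.14767, -0.10990, +0.84659); u = 662.3·(+0.14767)/0.84659 + 333.5 = 449.0279, v = 488.7·(-0.10990)/0.84659 + 252.3 = 188.8571
M1: Pc = R·M1+t = (+0.28354, -0.12970, +0.75508); u = 662.3·(+0.28354)/0.75508 + 333.5 = 582.1993, v = 488.7·(-0.12970)/0.75508 + 252.3 = 168.3542
M2: Pc = R·M2+t = (+0.22813, -0.27670, +0.70461); u = 662.3·(+0.22813)/0.70461 + 333.5 = 547.9272, v = 488.7·(-0.27670)/0.70461 + 252.3 = 60.3907
M3: Pc = R·M3+t = (+0.09226, -0.25690, +0.79612); u = 662.3·(+0.09226)/0.79612 + 333.5 = 410.2523, v = 488.7·(-0.25690)/0.79612 + 252.3 = 94.6029

c0=(449.03, 188.86) c1=(582.20, 168.35) c2=(547.93, 60.39) c3=(410.25, 94.60)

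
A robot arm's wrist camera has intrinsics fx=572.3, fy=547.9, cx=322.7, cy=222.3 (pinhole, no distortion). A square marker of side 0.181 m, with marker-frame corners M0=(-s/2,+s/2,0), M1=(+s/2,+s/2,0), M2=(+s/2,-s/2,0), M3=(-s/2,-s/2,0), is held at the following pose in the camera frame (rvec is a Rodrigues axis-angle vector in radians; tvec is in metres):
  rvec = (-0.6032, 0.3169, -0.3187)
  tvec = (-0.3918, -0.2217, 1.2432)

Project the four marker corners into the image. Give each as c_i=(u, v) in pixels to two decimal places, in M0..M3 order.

Intrinsics K: fx=572.3, fy=547.9, cx=322.7, cy=222.3
Marker side s = 0.181 m; corners in marker frame (Z=0):
  M0 = (-0.0905, +0.0905, 0)
  M1 = (+0.0905, +0.0905, 0)
  M2 = (+0.0905, -0.0905, 0)
  M3 = (-0.0905, -0.0905, 0)
rvec = (-0.6032, 0.3169, -0.3187), |rvec| = θ = 0.75223 rad = 43.099°
Rodrigues: sinθ=0.68327, 1−cosθ=0.26983; R = I + sinθ·[k]× + (1−cosθ)·[k]×²:
    [+0.90368 +0.19833 +0.37952]
    [-0.38064 +0.77806 +0.49974]
    [-0.19618 -0.59606 +0.77860]
t = (-0.3918, -0.2217, 1.2432) m
M0: Pc = R·M0+t = (-0.45563, -0.11684, +1.20701); u = 572.3·(-0.45563)/1.20701 + 322.7 = 106.6627, v = 547.9·(-0.11684)/1.20701 + 222.3 = 169.2635
M1: Pc = R·M1+t = (-0.29207, -0.18573, +1.17150); u = 572.3·(-0.29207)/1.17150 + 322.7 = 180.0192, v = 547.9·(-0.18573)/1.17150 + 222.3 = 135.4343
M2: Pc = R·M2+t = (-0.32797, -0.32656, +1.27939); u = 572.3·(-0.32797)/1.27939 + 322.7 = 175.9933, v = 547.9·(-0.32656)/1.27939 + 222.3 = 82.4495
M3: Pc = R·M3+t = (-0.49153, -0.25767, +1.31490); u = 572.3·(-0.49153)/1.31490 + 322.7 = 108.7644, v = 547.9·(-0.25767)/1.31490 + 222.3 = 114.9338

c0=(106.66, 169.26) c1=(180.02, 135.43) c2=(175.99, 82.45) c3=(108.76, 114.93)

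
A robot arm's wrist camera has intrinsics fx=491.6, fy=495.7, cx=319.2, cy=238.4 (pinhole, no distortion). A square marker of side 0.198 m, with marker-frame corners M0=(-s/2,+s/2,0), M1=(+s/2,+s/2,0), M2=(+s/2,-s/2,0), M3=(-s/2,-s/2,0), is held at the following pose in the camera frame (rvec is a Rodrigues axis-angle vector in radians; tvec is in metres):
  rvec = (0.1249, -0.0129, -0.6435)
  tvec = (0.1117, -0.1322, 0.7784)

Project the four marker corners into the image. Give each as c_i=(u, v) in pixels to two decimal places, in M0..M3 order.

Intrinsics K: fx=491.6, fy=495.7, cx=319.2, cy=238.4
Marker side s = 0.198 m; corners in marker frame (Z=0):
  M0 = (-0.0990, +0.0990, 0)
  M1 = (+0.0990, +0.0990, 0)
  M2 = (+0.0990, -0.0990, 0)
  M3 = (-0.0990, -0.0990, 0)
rvec = (0.1249, -0.0129, -0.6435), |rvec| = θ = 0.65564 rad = 37.565°
Rodrigues: sinθ=0.60966, 1−cosθ=0.20734; R = I + sinθ·[k]× + (1−cosθ)·[k]×²:
    [+0.80018 +0.59760 -0.05076]
    [-0.59916 +0.79274 -0.11214]
    [-0.02677 +0.12015 +0.99240]
t = (0.1117, -0.1322, 0.7784) m
M0: Pc = R·M0+t = (+0.09164, +0.00560, +0.79294); u = 491.6·(+0.09164)/0.79294 + 319.2 = 376.0164, v = 495.7·(+0.00560)/0.79294 + 238.4 = 241.8993
M1: Pc = R·M1+t = (+0.25008, -0.11304, +0.78764); u = 491.6·(+0.25008)/0.78764 + 319.2 = 475.2854, v = 495.7·(-0.11304)/0.78764 + 238.4 = 167.2619
M2: Pc = R·M2+t = (+0.13176, -0.27000, +0.76386); u = 491.6·(+0.13176)/0.76386 + 319.2 = 403.9951, v = 495.7·(-0.27000)/0.76386 + 238.4 = 63.1863
M3: Pc = R·M3+t = (-0.02668, -0.15136, +0.76916); u = 491.6·(-0.02668)/0.76916 + 319.2 = 302.1472, v = 495.7·(-0.15136)/0.76916 + 238.4 = 140.8495

c0=(376.02, 241.90) c1=(475.29, 167.26) c2=(404.00, 63.19) c3=(302.15, 140.85)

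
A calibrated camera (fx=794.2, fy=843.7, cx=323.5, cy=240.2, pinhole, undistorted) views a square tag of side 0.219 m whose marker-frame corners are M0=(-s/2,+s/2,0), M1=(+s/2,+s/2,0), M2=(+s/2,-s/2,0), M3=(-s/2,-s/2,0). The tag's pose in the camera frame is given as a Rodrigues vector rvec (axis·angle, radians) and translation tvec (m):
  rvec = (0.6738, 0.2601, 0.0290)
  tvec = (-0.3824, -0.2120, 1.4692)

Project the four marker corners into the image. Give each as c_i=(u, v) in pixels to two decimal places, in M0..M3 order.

Intrinsics K: fx=794.2, fy=843.7, cx=323.5, cy=240.2
Marker side s = 0.219 m; corners in marker frame (Z=0):
  M0 = (-0.1095, +0.1095, 0)
  M1 = (+0.1095, +0.1095, 0)
  M2 = (+0.1095, -0.1095, 0)
  M3 = (-0.1095, -0.1095, 0)
rvec = (0.6738, 0.2601, 0.0290), |rvec| = θ = 0.72284 rad = 41.416°
Rodrigues: sinθ=0.66152, 1−cosθ=0.25007; R = I + sinθ·[k]× + (1−cosθ)·[k]×²:
    [+0.96722 +0.05734 +0.24739]
    [+0.11042 +0.78231 -0.61303]
    [-0.22868 +0.62025 +0.75033]
t = (-0.3824, -0.2120, 1.4692) m
M0: Pc = R·M0+t = (-0.48203, -0.13843, +1.56216); u = 794.2·(-0.48203)/1.56216 + 323.5 = 78.4353, v = 843.7·(-0.13843)/1.56216 + 240.2 = 165.4369
M1: Pc = R·M1+t = (-0.27021, -0.11425, +1.51208); u = 794.2·(-0.27021)/1.51208 + 323.5 = 181.5749, v = 843.7·(-0.11425)/1.51208 + 240.2 = 176.4533
M2: Pc = R·M2+t = (-0.28277, -0.28557, +1.37624); u = 794.2·(-0.28277)/1.37624 + 323.5 = 160.3206, v = 843.7·(-0.28557)/1.37624 + 240.2 = 65.1312
M3: Pc = R·M3+t = (-0.49459, -0.30975, +1.42632); u = 794.2·(-0.49459)/1.42632 + 323.5 = 48.1049, v = 843.7·(-0.30975)/1.42632 + 240.2 = 56.9744

c0=(78.44, 165.44) c1=(181.57, 176.45) c2=(160.32, 65.13) c3=(48.10, 56.97)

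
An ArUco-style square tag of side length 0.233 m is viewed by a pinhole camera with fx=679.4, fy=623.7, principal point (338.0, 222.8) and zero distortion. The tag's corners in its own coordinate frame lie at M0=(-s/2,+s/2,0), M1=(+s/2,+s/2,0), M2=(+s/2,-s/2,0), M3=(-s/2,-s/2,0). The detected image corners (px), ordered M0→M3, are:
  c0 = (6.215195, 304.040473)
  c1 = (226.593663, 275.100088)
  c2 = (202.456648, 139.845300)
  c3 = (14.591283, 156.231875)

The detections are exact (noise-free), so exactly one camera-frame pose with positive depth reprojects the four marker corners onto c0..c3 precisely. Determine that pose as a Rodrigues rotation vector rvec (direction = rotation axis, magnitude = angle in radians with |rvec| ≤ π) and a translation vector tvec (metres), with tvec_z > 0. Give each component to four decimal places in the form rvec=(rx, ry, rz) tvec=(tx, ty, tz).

rvec=(-0.6266, -0.1740, -0.1920) tvec=(-0.2661, -0.0131, 0.8120)

Intrinsics K: fx=679.4, fy=623.7, cx=338.0, cy=222.8
Marker side s = 0.233 m; corners in marker frame (Z=0):
  M0 = (-0.1165, +0.1165, 0)
  M1 = (+0.1165, +0.1165, 0)
  M2 = (+0.1165, -0.1165, 0)
  M3 = (-0.1165, -0.1165, 0)
Detected image corners:
  c0 = (6.215195, 304.040473) px
  c1 = (226.593663, 275.100088) px
  c2 = (202.456648, 139.845300) px
  c3 = (14.591283, 156.231875) px
Planar DLT: solve 8×8 A·h = b for H (H[2,2]=1):
  H  [+900.73336 -42.04008 +115.35060]
  H  [-36.11102 +454.73077 +212.72690]
  H  [+0.26955 -0.69402 +1.00000]
B = K⁻¹H; ‖b₁‖=1.231473, ‖b₂‖=1.231473; λ = 2/(‖b₁‖+‖b₂‖) = 0.812036, sign → tz>0 ⇒ λ=+0.812036
r₁ = λ·B[:,0] = (+0.96768,-0.12521,+0.21889); r₂ = λ·B[:,1] = (+0.23013,+0.79336,-0.56357)
r₃ = r₁×r₂ = (-0.10309,+0.59573,+0.79654); SVD([r₁ r₂ r₃]) → R = UVᵀ:
  R  [+0.96768 +0.23013 -0.10309]
  R  [-0.12521 +0.79336 +0.59573]
  R  [+0.21889 -0.56357 +0.79654]
t = (-0.26612, -0.01311, +0.81204) m
tr R = 2.557589; θ = arccos((tr R − 1)/2) = 0.678055 rad = 38.850°
axis k = ((R−Rᵀ)₃₂, (R−Rᵀ)₁₃, (R−Rᵀ)₂₁) / (2 sinθ) = (-0.924073, -0.256647, -0.283235)
rvec = θ·k = (-0.626572, -0.174021, -0.192049)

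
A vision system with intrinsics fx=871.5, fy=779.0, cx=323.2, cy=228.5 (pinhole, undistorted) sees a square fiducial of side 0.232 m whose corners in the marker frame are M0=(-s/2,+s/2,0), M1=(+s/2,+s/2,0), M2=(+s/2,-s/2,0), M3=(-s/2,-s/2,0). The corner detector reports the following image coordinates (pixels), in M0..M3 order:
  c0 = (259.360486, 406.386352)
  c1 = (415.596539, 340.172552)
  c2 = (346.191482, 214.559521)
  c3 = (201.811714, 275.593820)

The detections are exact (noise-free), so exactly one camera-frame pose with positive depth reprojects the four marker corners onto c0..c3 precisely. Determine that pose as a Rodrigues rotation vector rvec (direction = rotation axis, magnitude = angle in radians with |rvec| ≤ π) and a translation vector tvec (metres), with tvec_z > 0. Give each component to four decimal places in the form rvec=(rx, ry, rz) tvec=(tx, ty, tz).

Intrinsics K: fx=871.5, fy=779.0, cx=323.2, cy=228.5
Marker side s = 0.232 m; corners in marker frame (Z=0):
  M0 = (-0.1160, +0.1160, 0)
  M1 = (+0.1160, +0.1160, 0)
  M2 = (+0.1160, -0.1160, 0)
  M3 = (-0.1160, -0.1160, 0)
Detected image corners:
  c0 = (259.360486, 406.386352) px
  c1 = (415.596539, 340.172552) px
  c2 = (346.191482, 214.559521) px
  c3 = (201.811714, 275.593820) px
Planar DLT: solve 8×8 A·h = b for H (H[2,2]=1):
  H  [+648.23238 +169.09182 +304.52031]
  H  [-272.41668 +446.88817 +306.61937]
  H  [+0.00447 -0.34189 +1.00000]
B = K⁻¹H; ‖b₁‖=0.820989, ‖b₂‖=0.820989; λ = 2/(‖b₁‖+‖b₂‖) = 1.218044, sign → tz>0 ⇒ λ=+1.218044
r₁ = λ·B[:,0] = (+0.90398,-0.42755,+0.00545); r₂ = λ·B[:,1] = (+0.39077,+0.82090,-0.41643)
r₃ = r₁×r₂ = (+0.17358,+0.37857,+0.90915); SVD([r₁ r₂ r₃]) → R = UVᵀ:
  R  [+0.90398 +0.39077 +0.17358]
  R  [-0.42755 +0.82090 +0.37857]
  R  [+0.00545 -0.41643 +0.90915]
t = (-0.02611, +0.12215, +1.21804) m
tr R = 2.634030; θ = arccos((tr R − 1)/2) = 0.614581 rad = 35.213°
axis k = ((R−Rᵀ)₃₂, (R−Rᵀ)₁₃, (R−Rᵀ)₂₁) / (2 sinθ) = (-0.689375, +0.145790, -0.709583)
rvec = θ·k = (-0.423676, +0.089600, -0.436096)

rvec=(-0.4237, 0.0896, -0.4361) tvec=(-0.0261, 0.1221, 1.2180)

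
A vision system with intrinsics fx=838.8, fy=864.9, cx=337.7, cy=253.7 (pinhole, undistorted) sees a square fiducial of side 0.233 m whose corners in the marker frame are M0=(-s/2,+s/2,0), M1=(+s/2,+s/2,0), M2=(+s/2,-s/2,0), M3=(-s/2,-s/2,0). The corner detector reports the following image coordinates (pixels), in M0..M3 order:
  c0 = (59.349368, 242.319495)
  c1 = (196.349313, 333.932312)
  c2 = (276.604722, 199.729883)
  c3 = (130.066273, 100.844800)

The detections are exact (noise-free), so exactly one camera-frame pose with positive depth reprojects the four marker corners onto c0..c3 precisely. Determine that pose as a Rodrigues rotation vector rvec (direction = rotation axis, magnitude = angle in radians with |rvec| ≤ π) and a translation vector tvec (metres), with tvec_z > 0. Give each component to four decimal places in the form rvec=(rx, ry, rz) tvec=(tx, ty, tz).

rvec=(0.3516, 0.0808, 0.5771) tvec=(-0.2399, -0.0429, 1.1612)

Intrinsics K: fx=838.8, fy=864.9, cx=337.7, cy=253.7
Marker side s = 0.233 m; corners in marker frame (Z=0):
  M0 = (-0.1165, +0.1165, 0)
  M1 = (+0.1165, +0.1165, 0)
  M2 = (+0.1165, -0.1165, 0)
  M3 = (-0.1165, -0.1165, 0)
Detected image corners:
  c0 = (59.349368, 242.319495) px
  c1 = (196.349313, 333.932312) px
  c2 = (276.604722, 199.729883) px
  c3 = (130.066273, 100.844800) px
Planar DLT: solve 8×8 A·h = b for H (H[2,2]=1):
  H  [+610.99350 -274.47128 +164.43903]
  H  [+412.55939 +657.13966 +221.71826]
  H  [+0.01966 +0.29923 +1.00000]
B = K⁻¹H; ‖b₁‖=0.861143, ‖b₂‖=0.861143; λ = 2/(‖b₁‖+‖b₂‖) = 1.161247, sign → tz>0 ⇒ λ=+1.161247
r₁ = λ·B[:,0] = (+0.83668,+0.54722,+0.02283); r₂ = λ·B[:,1] = (-0.51988,+0.78037,+0.34748)
r₃ = r₁×r₂ = (+0.17233,-0.30260,+0.93741); SVD([r₁ r₂ r₃]) → R = UVᵀ:
  R  [+0.83668 -0.51988 +0.17233]
  R  [+0.54722 +0.78037 -0.30260]
  R  [+0.02283 +0.34748 +0.93741]
t = (-0.23987, -0.04294, +1.16125) m
tr R = 2.554459; θ = arccos((tr R − 1)/2) = 0.680545 rad = 38.992°
axis k = ((R−Rᵀ)₃₂, (R−Rᵀ)₁₃, (R−Rᵀ)₂₁) / (2 sinθ) = (+0.516579, +0.118801, +0.847958)
rvec = θ·k = (+0.351556, +0.080849, +0.577074)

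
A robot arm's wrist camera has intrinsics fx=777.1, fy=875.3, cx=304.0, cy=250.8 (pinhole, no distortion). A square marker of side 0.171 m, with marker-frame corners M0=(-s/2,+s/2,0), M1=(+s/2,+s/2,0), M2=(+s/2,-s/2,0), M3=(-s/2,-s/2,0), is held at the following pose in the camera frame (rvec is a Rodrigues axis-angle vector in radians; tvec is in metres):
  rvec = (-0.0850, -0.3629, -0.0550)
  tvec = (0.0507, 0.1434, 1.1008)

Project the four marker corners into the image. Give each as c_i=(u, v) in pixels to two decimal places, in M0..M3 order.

Intrinsics K: fx=777.1, fy=875.3, cx=304.0, cy=250.8
Marker side s = 0.171 m; corners in marker frame (Z=0):
  M0 = (-0.0855, +0.0855, 0)
  M1 = (+0.0855, +0.0855, 0)
  M2 = (+0.0855, -0.0855, 0)
  M3 = (-0.0855, -0.0855, 0)
rvec = (-0.0850, -0.3629, -0.0550), |rvec| = θ = 0.37676 rad = 21.587°
Rodrigues: sinθ=0.36791, 1−cosθ=0.07014; R = I + sinθ·[k]× + (1−cosθ)·[k]×²:
    [+0.93343 +0.06895 -0.35207]
    [-0.03847 +0.99494 +0.09287]
    [+0.35669 -0.07314 +0.93136]
t = (0.0507, 0.1434, 1.1008) m
M0: Pc = R·M0+t = (-0.02321, +0.23176, +1.06405); u = 777.1·(-0.02321)/1.06405 + 304.0 = 287.0468, v = 875.3·(+0.23176)/1.06405 + 250.8 = 441.4451
M1: Pc = R·M1+t = (+0.13640, +0.22518, +1.12504); u = 777.1·(+0.13640)/1.12504 + 304.0 = 398.2180, v = 875.3·(+0.22518)/1.12504 + 250.8 = 425.9919
M2: Pc = R·M2+t = (+0.12461, +0.05504, +1.13755); u = 777.1·(+0.12461)/1.13755 + 304.0 = 389.1276, v = 875.3·(+0.05504)/1.13755 + 250.8 = 293.1543
M3: Pc = R·M3+t = (-0.03500, +0.06162, +1.07656); u = 777.1·(-0.03500)/1.07656 + 304.0 = 278.7330, v = 875.3·(+0.06162)/1.07656 + 250.8 = 300.9020

c0=(287.05, 441.45) c1=(398.22, 425.99) c2=(389.13, 293.15) c3=(278.73, 300.90)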